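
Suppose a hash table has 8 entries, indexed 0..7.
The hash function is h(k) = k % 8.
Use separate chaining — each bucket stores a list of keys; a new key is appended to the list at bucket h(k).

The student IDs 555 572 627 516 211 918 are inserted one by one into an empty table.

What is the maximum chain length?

3

Insert 555: h=3, bucket 3 empty -> new chain.
Insert 572: h=4, bucket 4 empty -> new chain.
Insert 627: h=3, bucket 3 nonempty -> append to chain.
Insert 516: h=4, bucket 4 nonempty -> append to chain.
Insert 211: h=3, bucket 3 nonempty -> append to chain.
Insert 918: h=6, bucket 6 empty -> new chain.
Final buckets:
0: ∅
1: ∅
2: ∅
3: 555 -> 627 -> 211
4: 572 -> 516
5: ∅
6: 918
7: ∅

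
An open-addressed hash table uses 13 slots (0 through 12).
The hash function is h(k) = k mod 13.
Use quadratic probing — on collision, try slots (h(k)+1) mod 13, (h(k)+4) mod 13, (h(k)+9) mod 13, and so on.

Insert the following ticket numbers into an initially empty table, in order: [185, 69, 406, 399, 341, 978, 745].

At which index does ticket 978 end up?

185 hashes to 3; slot 3 is free => place at 3.
69 hashes to 4; slot 4 is free => place at 4.
406 hashes to 3; 3,4 taken => place at 7.
399 hashes to 9; slot 9 is free => place at 9.
341 hashes to 3; 3,4,7 taken => place at 12.
978 hashes to 3; 3,4,7,12 taken => place at 6.
745 hashes to 4; 4 taken => place at 5.
Table: [-, -, -, 185, 69, 745, 978, 406, -, 399, -, -, 341]

6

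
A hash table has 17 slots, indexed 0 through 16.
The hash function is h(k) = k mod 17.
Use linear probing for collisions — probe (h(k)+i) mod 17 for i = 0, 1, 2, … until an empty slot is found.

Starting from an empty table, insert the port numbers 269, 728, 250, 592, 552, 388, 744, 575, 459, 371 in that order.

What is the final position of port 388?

0

Insert 269: h=14, slot 14 empty → index 14.
Insert 728: h=14, slot 14 occupied → index 15.
Insert 250: h=12, slot 12 empty → index 12.
Insert 592: h=14, slots 14,15 occupied → index 16.
Insert 552: h=8, slot 8 empty → index 8.
Insert 388: h=14, slots 14,15,16 occupied → index 0.
Insert 744: h=13, slot 13 empty → index 13.
Insert 575: h=14, slots 14,15,16,0 occupied → index 1.
Insert 459: h=0, slots 0,1 occupied → index 2.
Insert 371: h=14, slots 14,15,16,0,1,2 occupied → index 3.
Table: [388, 575, 459, 371, -, -, -, -, 552, -, -, -, 250, 744, 269, 728, 592]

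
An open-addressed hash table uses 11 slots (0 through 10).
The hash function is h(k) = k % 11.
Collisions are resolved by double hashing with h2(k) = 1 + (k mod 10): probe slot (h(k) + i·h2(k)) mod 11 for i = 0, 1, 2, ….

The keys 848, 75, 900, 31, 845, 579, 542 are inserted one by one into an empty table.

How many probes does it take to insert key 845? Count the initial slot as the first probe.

848 hashes to 1; slot 1 is free => place at 1.
75 hashes to 9; slot 9 is free => place at 9.
900 hashes to 9, h2=1; 9 taken => place at 10.
31 hashes to 9, h2=2; 9 taken => place at 0.
845 hashes to 9, h2=6; 9 taken => place at 4.
579 hashes to 7; slot 7 is free => place at 7.
542 hashes to 3; slot 3 is free => place at 3.
Table: [31, 848, —, 542, 845, —, —, 579, —, 75, 900]

2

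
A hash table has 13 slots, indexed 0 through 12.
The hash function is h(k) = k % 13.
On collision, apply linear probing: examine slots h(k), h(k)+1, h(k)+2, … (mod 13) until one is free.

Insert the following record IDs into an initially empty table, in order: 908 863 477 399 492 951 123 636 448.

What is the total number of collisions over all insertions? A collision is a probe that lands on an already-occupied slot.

4

908: h=11 → slot 11
863: h=5 → slot 5
477: h=9 → slot 9
399: h=9, probe 9,10 → slot 10
492: h=11, probe 11,12 → slot 12
951: h=2 → slot 2
123: h=6 → slot 6
636: h=12, probe 12,0 → slot 0
448: h=6, probe 6,7 → slot 7
Table: [636, ∅, 951, ∅, ∅, 863, 123, 448, ∅, 477, 399, 908, 492]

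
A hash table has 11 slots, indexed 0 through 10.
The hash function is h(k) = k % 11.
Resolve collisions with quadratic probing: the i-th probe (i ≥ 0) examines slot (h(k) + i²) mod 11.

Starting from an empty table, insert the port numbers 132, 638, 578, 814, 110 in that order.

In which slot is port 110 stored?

9

Insert 132: h=0, slot 0 empty → index 0.
Insert 638: h=0, slot 0 occupied → index 1.
Insert 578: h=6, slot 6 empty → index 6.
Insert 814: h=0, slots 0,1 occupied → index 4.
Insert 110: h=0, slots 0,1,4 occupied → index 9.
Table: [132, 638, —, —, 814, —, 578, —, —, 110, —]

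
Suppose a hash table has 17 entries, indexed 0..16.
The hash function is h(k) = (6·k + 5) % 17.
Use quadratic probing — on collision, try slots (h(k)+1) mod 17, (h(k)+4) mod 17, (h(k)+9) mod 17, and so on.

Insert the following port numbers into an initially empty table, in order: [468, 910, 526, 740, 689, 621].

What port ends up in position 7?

621

Insert 468: h=8, slot 8 empty → index 8.
Insert 910: h=8, slot 8 occupied → index 9.
Insert 526: h=16, slot 16 empty → index 16.
Insert 740: h=8, slots 8,9 occupied → index 12.
Insert 689: h=8, slots 8,9,12 occupied → index 0.
Insert 621: h=8, slots 8,9,12,0 occupied → index 7.
Table: [689, ∅, ∅, ∅, ∅, ∅, ∅, 621, 468, 910, ∅, ∅, 740, ∅, ∅, ∅, 526]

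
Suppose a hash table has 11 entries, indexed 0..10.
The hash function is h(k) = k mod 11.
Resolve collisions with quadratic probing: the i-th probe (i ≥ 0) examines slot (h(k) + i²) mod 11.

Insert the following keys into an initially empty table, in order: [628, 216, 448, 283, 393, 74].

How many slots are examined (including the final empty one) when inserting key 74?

5

628: h=1 -> slot 1
216: h=7 -> slot 7
448: h=8 -> slot 8
283: h=8, probe 8,9 -> slot 9
393: h=8, probe 8,9,1,6 -> slot 6
74: h=8, probe 8,9,1,6,2 -> slot 2
Table: [., 628, 74, ., ., ., 393, 216, 448, 283, .]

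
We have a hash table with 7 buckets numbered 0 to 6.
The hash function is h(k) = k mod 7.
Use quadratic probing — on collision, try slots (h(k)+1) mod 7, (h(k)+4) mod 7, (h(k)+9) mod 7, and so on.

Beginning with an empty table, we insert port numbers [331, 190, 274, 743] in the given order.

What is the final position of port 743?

3

Insert 331: h=2, slot 2 empty => index 2.
Insert 190: h=1, slot 1 empty => index 1.
Insert 274: h=1, slots 1,2 occupied => index 5.
Insert 743: h=1, slots 1,2,5 occupied => index 3.
Table: [-, 190, 331, 743, -, 274, -]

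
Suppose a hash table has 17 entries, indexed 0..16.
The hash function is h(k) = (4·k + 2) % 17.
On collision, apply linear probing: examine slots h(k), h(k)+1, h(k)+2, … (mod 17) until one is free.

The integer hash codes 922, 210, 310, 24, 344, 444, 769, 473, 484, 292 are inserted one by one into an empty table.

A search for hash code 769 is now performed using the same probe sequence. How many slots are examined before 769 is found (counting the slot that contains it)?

4

922 hashes to 1; slot 1 is free → place at 1.
210 hashes to 9; slot 9 is free → place at 9.
310 hashes to 1; 1 taken → place at 2.
24 hashes to 13; slot 13 is free → place at 13.
344 hashes to 1; 1,2 taken → place at 3.
444 hashes to 10; slot 10 is free → place at 10.
769 hashes to 1; 1,2,3 taken → place at 4.
473 hashes to 7; slot 7 is free → place at 7.
484 hashes to 0; slot 0 is free → place at 0.
292 hashes to 14; slot 14 is free → place at 14.
Table: [484, 922, 310, 344, 769, ∅, ∅, 473, ∅, 210, 444, ∅, ∅, 24, 292, ∅, ∅]
Lookup 769: h=1, probe 1,2,3,4 → found at 4.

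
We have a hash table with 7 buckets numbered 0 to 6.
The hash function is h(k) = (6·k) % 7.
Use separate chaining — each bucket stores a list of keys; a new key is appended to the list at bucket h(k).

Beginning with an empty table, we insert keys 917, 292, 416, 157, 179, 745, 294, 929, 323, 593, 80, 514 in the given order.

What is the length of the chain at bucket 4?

917 → bucket 0
292 → bucket 2
416 → bucket 4
157 → bucket 4 (collision)
179 → bucket 3
745 → bucket 4 (collision)
294 → bucket 0 (collision)
929 → bucket 2 (collision)
323 → bucket 6
593 → bucket 2 (collision)
80 → bucket 4 (collision)
514 → bucket 4 (collision)
Final buckets:
0: 917 -> 294
1: _
2: 292 -> 929 -> 593
3: 179
4: 416 -> 157 -> 745 -> 80 -> 514
5: _
6: 323

5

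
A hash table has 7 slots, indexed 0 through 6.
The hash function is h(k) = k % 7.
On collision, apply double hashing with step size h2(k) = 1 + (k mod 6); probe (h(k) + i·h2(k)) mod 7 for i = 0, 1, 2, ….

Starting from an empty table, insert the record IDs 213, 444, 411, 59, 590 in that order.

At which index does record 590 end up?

1

Insert 213: h=3, slot 3 empty → index 3.
Insert 444: h=3, h2=1, slot 3 occupied → index 4.
Insert 411: h=5, slot 5 empty → index 5.
Insert 59: h=3, h2=6, slot 3 occupied → index 2.
Insert 590: h=2, h2=3, slots 2,5 occupied → index 1.
Table: [∅, 590, 59, 213, 444, 411, ∅]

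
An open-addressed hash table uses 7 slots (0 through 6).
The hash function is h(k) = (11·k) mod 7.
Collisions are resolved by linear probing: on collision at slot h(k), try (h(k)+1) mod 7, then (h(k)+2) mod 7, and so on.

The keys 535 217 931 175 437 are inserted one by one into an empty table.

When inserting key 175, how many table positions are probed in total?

Insert 535: h=5, slot 5 empty => index 5.
Insert 217: h=0, slot 0 empty => index 0.
Insert 931: h=0, slot 0 occupied => index 1.
Insert 175: h=0, slots 0,1 occupied => index 2.
Insert 437: h=5, slot 5 occupied => index 6.
Table: [217, 931, 175, _, _, 535, 437]

3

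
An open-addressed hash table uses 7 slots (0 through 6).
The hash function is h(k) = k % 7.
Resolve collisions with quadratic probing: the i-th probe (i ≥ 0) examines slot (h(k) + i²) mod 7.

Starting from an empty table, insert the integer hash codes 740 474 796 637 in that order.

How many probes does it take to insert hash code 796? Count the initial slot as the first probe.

740 hashes to 5; slot 5 is free => place at 5.
474 hashes to 5; 5 taken => place at 6.
796 hashes to 5; 5,6 taken => place at 2.
637 hashes to 0; slot 0 is free => place at 0.
Table: [637, —, 796, —, —, 740, 474]

3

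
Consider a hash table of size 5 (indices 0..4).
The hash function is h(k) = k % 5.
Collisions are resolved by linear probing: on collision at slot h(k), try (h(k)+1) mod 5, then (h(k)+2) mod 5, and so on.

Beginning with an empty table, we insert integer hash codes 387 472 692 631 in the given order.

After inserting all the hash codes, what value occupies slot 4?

692

Insert 387: h=2, slot 2 empty → index 2.
Insert 472: h=2, slot 2 occupied → index 3.
Insert 692: h=2, slots 2,3 occupied → index 4.
Insert 631: h=1, slot 1 empty → index 1.
Table: [., 631, 387, 472, 692]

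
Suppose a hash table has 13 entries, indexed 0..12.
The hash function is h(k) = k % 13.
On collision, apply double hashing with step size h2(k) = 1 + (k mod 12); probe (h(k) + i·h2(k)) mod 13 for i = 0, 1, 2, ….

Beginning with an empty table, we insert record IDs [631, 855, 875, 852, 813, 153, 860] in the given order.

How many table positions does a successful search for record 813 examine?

631: h=7 → slot 7
855: h=10 → slot 10
875: h=4 → slot 4
852: h=7, h2=1, probe 7,8 → slot 8
813: h=7, h2=10, probe 7,4,1 → slot 1
153: h=10, h2=10, probe 10,7,4,1,11 → slot 11
860: h=2 → slot 2
Table: [∅, 813, 860, ∅, 875, ∅, ∅, 631, 852, ∅, 855, 153, ∅]
Lookup 813: h=7, h2=10, probe 7,4,1 → found at 1.

3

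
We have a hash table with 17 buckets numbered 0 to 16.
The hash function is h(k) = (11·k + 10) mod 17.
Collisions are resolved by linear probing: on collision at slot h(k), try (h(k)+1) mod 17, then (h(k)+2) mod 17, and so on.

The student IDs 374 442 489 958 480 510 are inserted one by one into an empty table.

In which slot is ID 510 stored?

12

374 hashes to 10; slot 10 is free -> place at 10.
442 hashes to 10; 10 taken -> place at 11.
489 hashes to 0; slot 0 is free -> place at 0.
958 hashes to 8; slot 8 is free -> place at 8.
480 hashes to 3; slot 3 is free -> place at 3.
510 hashes to 10; 10,11 taken -> place at 12.
Table: [489, -, -, 480, -, -, -, -, 958, -, 374, 442, 510, -, -, -, -]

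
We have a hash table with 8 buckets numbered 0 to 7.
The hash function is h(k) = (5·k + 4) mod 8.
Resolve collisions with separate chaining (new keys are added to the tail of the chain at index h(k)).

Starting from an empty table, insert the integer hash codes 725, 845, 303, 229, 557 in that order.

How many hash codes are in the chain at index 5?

Insert 725: h=5, bucket 5 empty → new chain.
Insert 845: h=5, bucket 5 nonempty → append to chain.
Insert 303: h=7, bucket 7 empty → new chain.
Insert 229: h=5, bucket 5 nonempty → append to chain.
Insert 557: h=5, bucket 5 nonempty → append to chain.
Final buckets:
0: .
1: .
2: .
3: .
4: .
5: 725 -> 845 -> 229 -> 557
6: .
7: 303

4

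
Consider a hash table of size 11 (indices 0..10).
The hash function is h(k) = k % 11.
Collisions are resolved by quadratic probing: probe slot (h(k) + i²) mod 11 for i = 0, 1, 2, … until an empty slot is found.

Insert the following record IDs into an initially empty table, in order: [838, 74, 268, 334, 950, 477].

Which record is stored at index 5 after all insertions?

334

838: h=2 -> slot 2
74: h=8 -> slot 8
268: h=4 -> slot 4
334: h=4, probe 4,5 -> slot 5
950: h=4, probe 4,5,8,2,9 -> slot 9
477: h=4, probe 4,5,8,2,9,7 -> slot 7
Table: [∅, ∅, 838, ∅, 268, 334, ∅, 477, 74, 950, ∅]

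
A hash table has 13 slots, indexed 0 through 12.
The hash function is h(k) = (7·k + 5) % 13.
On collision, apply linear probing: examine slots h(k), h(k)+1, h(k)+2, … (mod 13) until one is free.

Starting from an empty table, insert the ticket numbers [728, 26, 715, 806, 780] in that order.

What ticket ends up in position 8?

806

Insert 728: h=5, slot 5 empty → index 5.
Insert 26: h=5, slot 5 occupied → index 6.
Insert 715: h=5, slots 5,6 occupied → index 7.
Insert 806: h=5, slots 5,6,7 occupied → index 8.
Insert 780: h=5, slots 5,6,7,8 occupied → index 9.
Table: [∅, ∅, ∅, ∅, ∅, 728, 26, 715, 806, 780, ∅, ∅, ∅]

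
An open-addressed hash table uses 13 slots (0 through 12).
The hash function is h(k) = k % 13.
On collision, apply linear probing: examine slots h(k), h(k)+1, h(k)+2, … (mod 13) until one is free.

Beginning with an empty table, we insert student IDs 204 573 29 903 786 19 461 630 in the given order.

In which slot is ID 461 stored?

Insert 204: h=9, slot 9 empty -> index 9.
Insert 573: h=1, slot 1 empty -> index 1.
Insert 29: h=3, slot 3 empty -> index 3.
Insert 903: h=6, slot 6 empty -> index 6.
Insert 786: h=6, slot 6 occupied -> index 7.
Insert 19: h=6, slots 6,7 occupied -> index 8.
Insert 461: h=6, slots 6,7,8,9 occupied -> index 10.
Insert 630: h=6, slots 6,7,8,9,10 occupied -> index 11.
Table: [-, 573, -, 29, -, -, 903, 786, 19, 204, 461, 630, -]

10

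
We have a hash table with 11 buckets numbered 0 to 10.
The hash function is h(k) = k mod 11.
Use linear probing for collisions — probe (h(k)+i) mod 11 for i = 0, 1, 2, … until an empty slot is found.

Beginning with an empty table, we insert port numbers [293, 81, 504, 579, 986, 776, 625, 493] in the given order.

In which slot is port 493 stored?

Insert 293: h=7, slot 7 empty => index 7.
Insert 81: h=4, slot 4 empty => index 4.
Insert 504: h=9, slot 9 empty => index 9.
Insert 579: h=7, slot 7 occupied => index 8.
Insert 986: h=7, slots 7,8,9 occupied => index 10.
Insert 776: h=6, slot 6 empty => index 6.
Insert 625: h=9, slots 9,10 occupied => index 0.
Insert 493: h=9, slots 9,10,0 occupied => index 1.
Table: [625, 493, -, -, 81, -, 776, 293, 579, 504, 986]

1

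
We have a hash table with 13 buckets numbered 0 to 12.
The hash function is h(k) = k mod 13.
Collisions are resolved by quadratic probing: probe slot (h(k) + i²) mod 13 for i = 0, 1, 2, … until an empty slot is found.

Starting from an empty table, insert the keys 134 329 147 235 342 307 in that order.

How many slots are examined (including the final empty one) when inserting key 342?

134 hashes to 4; slot 4 is free → place at 4.
329 hashes to 4; 4 taken → place at 5.
147 hashes to 4; 4,5 taken → place at 8.
235 hashes to 1; slot 1 is free → place at 1.
342 hashes to 4; 4,5,8 taken → place at 0.
307 hashes to 8; 8 taken → place at 9.
Table: [342, 235, -, -, 134, 329, -, -, 147, 307, -, -, -]

4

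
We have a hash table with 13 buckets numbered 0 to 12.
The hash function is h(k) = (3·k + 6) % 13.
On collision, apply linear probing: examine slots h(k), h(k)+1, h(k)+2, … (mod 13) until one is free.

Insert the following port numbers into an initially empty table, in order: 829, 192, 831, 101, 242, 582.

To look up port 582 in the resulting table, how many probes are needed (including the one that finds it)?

829: h=10 → slot 10
192: h=10, probe 10,11 → slot 11
831: h=3 → slot 3
101: h=10, probe 10,11,12 → slot 12
242: h=4 → slot 4
582: h=10, probe 10,11,12,0 → slot 0
Table: [582, —, —, 831, 242, —, —, —, —, —, 829, 192, 101]
Lookup 582: h=10, probe 10,11,12,0 → found at 0.

4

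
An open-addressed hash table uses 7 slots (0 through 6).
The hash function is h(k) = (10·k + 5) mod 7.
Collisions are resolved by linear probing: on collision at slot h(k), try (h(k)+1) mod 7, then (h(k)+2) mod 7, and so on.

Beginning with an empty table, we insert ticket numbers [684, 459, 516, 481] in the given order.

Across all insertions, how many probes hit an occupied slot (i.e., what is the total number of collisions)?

Insert 684: h=6, slot 6 empty -> index 6.
Insert 459: h=3, slot 3 empty -> index 3.
Insert 516: h=6, slot 6 occupied -> index 0.
Insert 481: h=6, slots 6,0 occupied -> index 1.
Table: [516, 481, _, 459, _, _, 684]

3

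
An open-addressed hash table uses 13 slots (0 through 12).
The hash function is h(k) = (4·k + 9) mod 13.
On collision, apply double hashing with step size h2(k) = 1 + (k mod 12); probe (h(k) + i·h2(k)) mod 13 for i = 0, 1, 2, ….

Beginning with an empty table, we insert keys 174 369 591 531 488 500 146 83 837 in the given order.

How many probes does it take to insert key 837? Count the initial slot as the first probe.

Insert 174: h=3, slot 3 empty => index 3.
Insert 369: h=3, h2=10, slot 3 occupied => index 0.
Insert 591: h=7, slot 7 empty => index 7.
Insert 531: h=1, slot 1 empty => index 1.
Insert 488: h=11, slot 11 empty => index 11.
Insert 500: h=7, h2=9, slots 7,3 occupied => index 12.
Insert 146: h=8, slot 8 empty => index 8.
Insert 83: h=3, h2=12, slot 3 occupied => index 2.
Insert 837: h=3, h2=10, slots 3,0 occupied => index 10.
Table: [369, 531, 83, 174, ., ., ., 591, 146, ., 837, 488, 500]

3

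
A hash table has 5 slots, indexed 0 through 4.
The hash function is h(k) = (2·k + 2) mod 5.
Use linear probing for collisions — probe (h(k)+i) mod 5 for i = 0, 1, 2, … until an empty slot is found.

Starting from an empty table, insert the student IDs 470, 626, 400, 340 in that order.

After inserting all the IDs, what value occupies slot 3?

400

Insert 470: h=2, slot 2 empty -> index 2.
Insert 626: h=4, slot 4 empty -> index 4.
Insert 400: h=2, slot 2 occupied -> index 3.
Insert 340: h=2, slots 2,3,4 occupied -> index 0.
Table: [340, _, 470, 400, 626]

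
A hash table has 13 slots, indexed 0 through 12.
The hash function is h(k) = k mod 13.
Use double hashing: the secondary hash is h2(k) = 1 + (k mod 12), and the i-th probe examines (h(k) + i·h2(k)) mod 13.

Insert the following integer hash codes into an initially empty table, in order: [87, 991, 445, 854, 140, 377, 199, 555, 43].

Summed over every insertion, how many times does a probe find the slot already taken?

7

87: h=9 -> slot 9
991: h=3 -> slot 3
445: h=3, h2=2, probe 3,5 -> slot 5
854: h=9, h2=3, probe 9,12 -> slot 12
140: h=10 -> slot 10
377: h=0 -> slot 0
199: h=4 -> slot 4
555: h=9, h2=4, probe 9,0,4,8 -> slot 8
43: h=4, h2=8, probe 4,12,7 -> slot 7
Table: [377, _, _, 991, 199, 445, _, 43, 555, 87, 140, _, 854]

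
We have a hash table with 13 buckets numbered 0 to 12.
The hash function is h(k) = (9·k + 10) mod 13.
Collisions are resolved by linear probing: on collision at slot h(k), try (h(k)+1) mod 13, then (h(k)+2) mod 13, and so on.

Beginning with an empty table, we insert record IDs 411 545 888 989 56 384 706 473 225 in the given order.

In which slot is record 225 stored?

Insert 411: h=4, slot 4 empty → index 4.
Insert 545: h=1, slot 1 empty → index 1.
Insert 888: h=7, slot 7 empty → index 7.
Insert 989: h=6, slot 6 empty → index 6.
Insert 56: h=7, slot 7 occupied → index 8.
Insert 384: h=8, slot 8 occupied → index 9.
Insert 706: h=7, slots 7,8,9 occupied → index 10.
Insert 473: h=3, slot 3 empty → index 3.
Insert 225: h=7, slots 7,8,9,10 occupied → index 11.
Table: [_, 545, _, 473, 411, _, 989, 888, 56, 384, 706, 225, _]

11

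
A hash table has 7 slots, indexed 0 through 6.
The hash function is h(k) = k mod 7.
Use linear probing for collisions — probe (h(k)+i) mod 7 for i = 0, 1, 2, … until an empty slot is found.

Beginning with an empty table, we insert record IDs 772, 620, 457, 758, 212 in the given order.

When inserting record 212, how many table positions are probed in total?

5

772: h=2 => slot 2
620: h=4 => slot 4
457: h=2, probe 2,3 => slot 3
758: h=2, probe 2,3,4,5 => slot 5
212: h=2, probe 2,3,4,5,6 => slot 6
Table: [., ., 772, 457, 620, 758, 212]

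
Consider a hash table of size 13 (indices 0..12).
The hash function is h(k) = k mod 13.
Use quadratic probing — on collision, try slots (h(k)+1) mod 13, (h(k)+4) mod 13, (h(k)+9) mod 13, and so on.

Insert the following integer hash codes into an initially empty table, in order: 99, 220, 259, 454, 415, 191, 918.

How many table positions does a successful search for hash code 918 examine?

99 hashes to 8; slot 8 is free → place at 8.
220 hashes to 12; slot 12 is free → place at 12.
259 hashes to 12; 12 taken → place at 0.
454 hashes to 12; 12,0 taken → place at 3.
415 hashes to 12; 12,0,3,8 taken → place at 2.
191 hashes to 9; slot 9 is free → place at 9.
918 hashes to 8; 8,9,12 taken → place at 4.
Table: [259, —, 415, 454, 918, —, —, —, 99, 191, —, —, 220]
Lookup 918: h=8, probe 8,9,12,4 → found at 4.

4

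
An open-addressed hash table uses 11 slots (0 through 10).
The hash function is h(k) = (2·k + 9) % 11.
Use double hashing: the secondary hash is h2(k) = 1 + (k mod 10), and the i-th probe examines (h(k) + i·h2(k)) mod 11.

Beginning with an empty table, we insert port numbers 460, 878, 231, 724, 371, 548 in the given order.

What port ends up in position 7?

460: h=5 => slot 5
878: h=5, h2=9, probe 5,3 => slot 3
231: h=9 => slot 9
724: h=5, h2=5, probe 5,10 => slot 10
371: h=3, h2=2, probe 3,5,7 => slot 7
548: h=5, h2=9, probe 5,3,1 => slot 1
Table: [∅, 548, ∅, 878, ∅, 460, ∅, 371, ∅, 231, 724]

371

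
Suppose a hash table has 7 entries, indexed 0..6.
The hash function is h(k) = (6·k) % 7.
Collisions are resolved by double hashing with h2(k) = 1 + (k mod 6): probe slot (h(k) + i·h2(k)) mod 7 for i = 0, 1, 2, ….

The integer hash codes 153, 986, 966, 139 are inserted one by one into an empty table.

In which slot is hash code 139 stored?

3

153 hashes to 1; slot 1 is free → place at 1.
986 hashes to 1, h2=3; 1 taken → place at 4.
966 hashes to 0; slot 0 is free → place at 0.
139 hashes to 1, h2=2; 1 taken → place at 3.
Table: [966, 153, -, 139, 986, -, -]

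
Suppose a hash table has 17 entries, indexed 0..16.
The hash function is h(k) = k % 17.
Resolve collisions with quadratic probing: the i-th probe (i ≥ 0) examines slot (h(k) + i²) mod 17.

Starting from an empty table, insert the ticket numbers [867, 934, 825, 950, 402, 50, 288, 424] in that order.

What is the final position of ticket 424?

867 hashes to 0; slot 0 is free -> place at 0.
934 hashes to 16; slot 16 is free -> place at 16.
825 hashes to 9; slot 9 is free -> place at 9.
950 hashes to 15; slot 15 is free -> place at 15.
402 hashes to 11; slot 11 is free -> place at 11.
50 hashes to 16; 16,0 taken -> place at 3.
288 hashes to 16; 16,0,3 taken -> place at 8.
424 hashes to 16; 16,0,3,8,15 taken -> place at 7.
Table: [867, ∅, ∅, 50, ∅, ∅, ∅, 424, 288, 825, ∅, 402, ∅, ∅, ∅, 950, 934]

7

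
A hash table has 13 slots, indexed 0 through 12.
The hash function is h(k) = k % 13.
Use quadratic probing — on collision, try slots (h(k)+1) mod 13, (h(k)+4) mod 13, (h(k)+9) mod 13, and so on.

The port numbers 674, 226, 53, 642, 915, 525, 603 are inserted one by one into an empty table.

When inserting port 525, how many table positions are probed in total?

5

674: h=11 → slot 11
226: h=5 → slot 5
53: h=1 → slot 1
642: h=5, probe 5,6 → slot 6
915: h=5, probe 5,6,9 → slot 9
525: h=5, probe 5,6,9,1,8 → slot 8
603: h=5, probe 5,6,9,1,8,4 → slot 4
Table: [∅, 53, ∅, ∅, 603, 226, 642, ∅, 525, 915, ∅, 674, ∅]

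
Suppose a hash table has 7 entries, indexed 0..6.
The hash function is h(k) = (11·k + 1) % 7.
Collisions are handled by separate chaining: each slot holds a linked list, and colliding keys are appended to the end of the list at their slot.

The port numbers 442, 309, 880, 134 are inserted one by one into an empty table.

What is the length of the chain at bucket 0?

1

Insert 442: h=5, bucket 5 empty → new chain.
Insert 309: h=5, bucket 5 nonempty → append to chain.
Insert 880: h=0, bucket 0 empty → new chain.
Insert 134: h=5, bucket 5 nonempty → append to chain.
Final buckets:
0: 880
1: .
2: .
3: .
4: .
5: 442 -> 309 -> 134
6: .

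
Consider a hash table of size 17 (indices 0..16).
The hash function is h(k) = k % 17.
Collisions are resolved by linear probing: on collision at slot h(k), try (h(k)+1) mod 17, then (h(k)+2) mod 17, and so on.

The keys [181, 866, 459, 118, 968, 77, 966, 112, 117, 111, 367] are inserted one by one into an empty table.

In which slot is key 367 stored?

13

Insert 181: h=11, slot 11 empty → index 11.
Insert 866: h=16, slot 16 empty → index 16.
Insert 459: h=0, slot 0 empty → index 0.
Insert 118: h=16, slots 16,0 occupied → index 1.
Insert 968: h=16, slots 16,0,1 occupied → index 2.
Insert 77: h=9, slot 9 empty → index 9.
Insert 966: h=14, slot 14 empty → index 14.
Insert 112: h=10, slot 10 empty → index 10.
Insert 117: h=15, slot 15 empty → index 15.
Insert 111: h=9, slots 9,10,11 occupied → index 12.
Insert 367: h=10, slots 10,11,12 occupied → index 13.
Table: [459, 118, 968, —, —, —, —, —, —, 77, 112, 181, 111, 367, 966, 117, 866]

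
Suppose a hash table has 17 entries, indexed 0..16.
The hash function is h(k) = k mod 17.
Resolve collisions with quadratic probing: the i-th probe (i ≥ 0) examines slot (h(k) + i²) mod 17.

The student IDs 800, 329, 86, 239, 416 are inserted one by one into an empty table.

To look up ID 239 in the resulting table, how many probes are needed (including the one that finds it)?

800: h=1 -> slot 1
329: h=6 -> slot 6
86: h=1, probe 1,2 -> slot 2
239: h=1, probe 1,2,5 -> slot 5
416: h=8 -> slot 8
Table: [., 800, 86, ., ., 239, 329, ., 416, ., ., ., ., ., ., ., .]
Lookup 239: h=1, probe 1,2,5 → found at 5.

3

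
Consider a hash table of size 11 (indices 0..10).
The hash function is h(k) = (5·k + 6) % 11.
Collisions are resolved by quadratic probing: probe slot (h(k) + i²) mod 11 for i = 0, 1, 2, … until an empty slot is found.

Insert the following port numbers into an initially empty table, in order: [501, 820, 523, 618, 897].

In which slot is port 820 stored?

501: h=3 -> slot 3
820: h=3, probe 3,4 -> slot 4
523: h=3, probe 3,4,7 -> slot 7
618: h=5 -> slot 5
897: h=3, probe 3,4,7,1 -> slot 1
Table: [., 897, ., 501, 820, 618, ., 523, ., ., .]

4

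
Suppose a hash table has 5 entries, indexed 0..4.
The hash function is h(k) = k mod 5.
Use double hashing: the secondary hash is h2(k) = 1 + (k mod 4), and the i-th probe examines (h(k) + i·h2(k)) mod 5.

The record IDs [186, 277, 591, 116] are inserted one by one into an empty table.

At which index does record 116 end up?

186 hashes to 1; slot 1 is free → place at 1.
277 hashes to 2; slot 2 is free → place at 2.
591 hashes to 1, h2=4; 1 taken → place at 0.
116 hashes to 1, h2=1; 1,2 taken → place at 3.
Table: [591, 186, 277, 116, .]

3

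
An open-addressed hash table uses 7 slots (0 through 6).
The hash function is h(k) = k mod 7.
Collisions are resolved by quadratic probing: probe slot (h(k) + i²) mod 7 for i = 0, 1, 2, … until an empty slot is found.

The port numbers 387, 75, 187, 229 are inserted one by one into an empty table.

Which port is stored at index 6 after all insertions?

187

387 hashes to 2; slot 2 is free -> place at 2.
75 hashes to 5; slot 5 is free -> place at 5.
187 hashes to 5; 5 taken -> place at 6.
229 hashes to 5; 5,6,2 taken -> place at 0.
Table: [229, ., 387, ., ., 75, 187]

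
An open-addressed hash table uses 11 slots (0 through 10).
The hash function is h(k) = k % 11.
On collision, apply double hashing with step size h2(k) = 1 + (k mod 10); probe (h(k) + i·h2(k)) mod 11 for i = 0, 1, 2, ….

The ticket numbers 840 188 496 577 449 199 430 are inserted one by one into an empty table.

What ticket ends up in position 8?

496

840 hashes to 4; slot 4 is free => place at 4.
188 hashes to 1; slot 1 is free => place at 1.
496 hashes to 1, h2=7; 1 taken => place at 8.
577 hashes to 5; slot 5 is free => place at 5.
449 hashes to 9; slot 9 is free => place at 9.
199 hashes to 1, h2=10; 1 taken => place at 0.
430 hashes to 1, h2=1; 1 taken => place at 2.
Table: [199, 188, 430, —, 840, 577, —, —, 496, 449, —]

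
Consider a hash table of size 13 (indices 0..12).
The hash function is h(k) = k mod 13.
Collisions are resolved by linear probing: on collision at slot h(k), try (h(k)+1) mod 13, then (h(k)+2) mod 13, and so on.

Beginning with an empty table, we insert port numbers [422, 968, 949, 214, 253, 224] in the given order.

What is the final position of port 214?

8

422 hashes to 6; slot 6 is free => place at 6.
968 hashes to 6; 6 taken => place at 7.
949 hashes to 0; slot 0 is free => place at 0.
214 hashes to 6; 6,7 taken => place at 8.
253 hashes to 6; 6,7,8 taken => place at 9.
224 hashes to 3; slot 3 is free => place at 3.
Table: [949, ∅, ∅, 224, ∅, ∅, 422, 968, 214, 253, ∅, ∅, ∅]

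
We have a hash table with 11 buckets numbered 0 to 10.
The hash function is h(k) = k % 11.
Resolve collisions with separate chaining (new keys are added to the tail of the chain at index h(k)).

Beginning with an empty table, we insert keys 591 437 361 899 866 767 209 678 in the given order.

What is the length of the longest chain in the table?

5

591 → bucket 8
437 → bucket 8 (collision)
361 → bucket 9
899 → bucket 8 (collision)
866 → bucket 8 (collision)
767 → bucket 8 (collision)
209 → bucket 0
678 → bucket 7
Final buckets:
0: 209
1: .
2: .
3: .
4: .
5: .
6: .
7: 678
8: 591 -> 437 -> 899 -> 866 -> 767
9: 361
10: .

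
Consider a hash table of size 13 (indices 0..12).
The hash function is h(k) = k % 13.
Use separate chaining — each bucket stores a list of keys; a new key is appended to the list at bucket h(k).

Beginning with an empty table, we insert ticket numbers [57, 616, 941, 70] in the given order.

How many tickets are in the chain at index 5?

Insert 57: h=5, bucket 5 empty -> new chain.
Insert 616: h=5, bucket 5 nonempty -> append to chain.
Insert 941: h=5, bucket 5 nonempty -> append to chain.
Insert 70: h=5, bucket 5 nonempty -> append to chain.
Final buckets:
0: ∅
1: ∅
2: ∅
3: ∅
4: ∅
5: 57 -> 616 -> 941 -> 70
6: ∅
7: ∅
8: ∅
9: ∅
10: ∅
11: ∅
12: ∅

4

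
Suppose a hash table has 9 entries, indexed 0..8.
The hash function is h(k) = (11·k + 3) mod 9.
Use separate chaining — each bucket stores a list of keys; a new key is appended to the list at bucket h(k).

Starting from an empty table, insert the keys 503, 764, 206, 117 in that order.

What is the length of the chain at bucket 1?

3

503 → bucket 1
764 → bucket 1 (collision)
206 → bucket 1 (collision)
117 → bucket 3
Final buckets:
0: _
1: 503 -> 764 -> 206
2: _
3: 117
4: _
5: _
6: _
7: _
8: _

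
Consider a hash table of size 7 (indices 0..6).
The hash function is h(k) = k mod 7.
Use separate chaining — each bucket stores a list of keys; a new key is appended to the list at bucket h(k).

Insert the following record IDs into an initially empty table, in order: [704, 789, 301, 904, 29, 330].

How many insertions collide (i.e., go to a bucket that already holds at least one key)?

Insert 704: h=4, bucket 4 empty -> new chain.
Insert 789: h=5, bucket 5 empty -> new chain.
Insert 301: h=0, bucket 0 empty -> new chain.
Insert 904: h=1, bucket 1 empty -> new chain.
Insert 29: h=1, bucket 1 nonempty -> append to chain.
Insert 330: h=1, bucket 1 nonempty -> append to chain.
Final buckets:
0: 301
1: 904 -> 29 -> 330
2: ∅
3: ∅
4: 704
5: 789
6: ∅

2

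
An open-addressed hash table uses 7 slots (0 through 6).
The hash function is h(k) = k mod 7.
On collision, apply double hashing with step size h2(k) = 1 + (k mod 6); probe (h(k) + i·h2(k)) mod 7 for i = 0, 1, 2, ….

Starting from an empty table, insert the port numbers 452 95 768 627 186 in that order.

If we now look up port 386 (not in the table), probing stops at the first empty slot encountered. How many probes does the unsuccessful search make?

Insert 452: h=4, slot 4 empty => index 4.
Insert 95: h=4, h2=6, slot 4 occupied => index 3.
Insert 768: h=5, slot 5 empty => index 5.
Insert 627: h=4, h2=4, slot 4 occupied => index 1.
Insert 186: h=4, h2=1, slots 4,5 occupied => index 6.
Table: [_, 627, _, 95, 452, 768, 186]
Lookup 386: h=1, h2=3, probe 1,4,0 → slot 0 empty, not found.

3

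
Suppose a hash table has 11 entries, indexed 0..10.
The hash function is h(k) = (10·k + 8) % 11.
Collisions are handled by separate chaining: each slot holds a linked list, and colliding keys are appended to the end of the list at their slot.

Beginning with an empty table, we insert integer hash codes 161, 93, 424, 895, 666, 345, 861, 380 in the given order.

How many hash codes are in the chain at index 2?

3

Insert 161: h=1, bucket 1 empty → new chain.
Insert 93: h=3, bucket 3 empty → new chain.
Insert 424: h=2, bucket 2 empty → new chain.
Insert 895: h=4, bucket 4 empty → new chain.
Insert 666: h=2, bucket 2 nonempty → append to chain.
Insert 345: h=4, bucket 4 nonempty → append to chain.
Insert 861: h=5, bucket 5 empty → new chain.
Insert 380: h=2, bucket 2 nonempty → append to chain.
Final buckets:
0: .
1: 161
2: 424 -> 666 -> 380
3: 93
4: 895 -> 345
5: 861
6: .
7: .
8: .
9: .
10: .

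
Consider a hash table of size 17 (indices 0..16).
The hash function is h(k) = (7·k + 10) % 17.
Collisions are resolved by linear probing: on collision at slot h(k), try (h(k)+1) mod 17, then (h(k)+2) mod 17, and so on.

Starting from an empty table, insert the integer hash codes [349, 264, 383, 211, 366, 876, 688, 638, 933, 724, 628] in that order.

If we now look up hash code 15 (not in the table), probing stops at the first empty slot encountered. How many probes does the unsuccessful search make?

2

349: h=5 => slot 5
264: h=5, probe 5,6 => slot 6
383: h=5, probe 5,6,7 => slot 7
211: h=8 => slot 8
366: h=5, probe 5,6,7,8,9 => slot 9
876: h=5, probe 5,6,7,8,9,10 => slot 10
688: h=15 => slot 15
638: h=5, probe 5,6,7,8,9,10,11 => slot 11
933: h=13 => slot 13
724: h=12 => slot 12
628: h=3 => slot 3
Table: [∅, ∅, ∅, 628, ∅, 349, 264, 383, 211, 366, 876, 638, 724, 933, ∅, 688, ∅]
Lookup 15: h=13, probe 13,14 → slot 14 empty, not found.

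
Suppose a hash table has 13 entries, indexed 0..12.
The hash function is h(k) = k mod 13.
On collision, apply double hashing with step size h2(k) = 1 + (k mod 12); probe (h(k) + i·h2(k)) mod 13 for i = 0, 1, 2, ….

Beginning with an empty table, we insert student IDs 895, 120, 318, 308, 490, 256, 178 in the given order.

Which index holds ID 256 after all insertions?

1

Insert 895: h=11, slot 11 empty → index 11.
Insert 120: h=3, slot 3 empty → index 3.
Insert 318: h=6, slot 6 empty → index 6.
Insert 308: h=9, slot 9 empty → index 9.
Insert 490: h=9, h2=11, slot 9 occupied → index 7.
Insert 256: h=9, h2=5, slot 9 occupied → index 1.
Insert 178: h=9, h2=11, slots 9,7 occupied → index 5.
Table: [∅, 256, ∅, 120, ∅, 178, 318, 490, ∅, 308, ∅, 895, ∅]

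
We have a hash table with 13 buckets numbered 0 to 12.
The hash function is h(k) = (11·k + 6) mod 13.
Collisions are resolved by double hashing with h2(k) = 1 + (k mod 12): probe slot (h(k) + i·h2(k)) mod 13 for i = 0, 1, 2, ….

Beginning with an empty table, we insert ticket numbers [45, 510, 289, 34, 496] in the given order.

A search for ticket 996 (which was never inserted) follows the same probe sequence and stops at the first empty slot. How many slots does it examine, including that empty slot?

2

45: h=7 → slot 7
510: h=0 → slot 0
289: h=0, h2=2, probe 0,2 → slot 2
34: h=3 → slot 3
496: h=2, h2=5, probe 2,7,12 → slot 12
Table: [510, _, 289, 34, _, _, _, 45, _, _, _, _, 496]
Lookup 996: h=3, h2=1, probe 3,4 → slot 4 empty, not found.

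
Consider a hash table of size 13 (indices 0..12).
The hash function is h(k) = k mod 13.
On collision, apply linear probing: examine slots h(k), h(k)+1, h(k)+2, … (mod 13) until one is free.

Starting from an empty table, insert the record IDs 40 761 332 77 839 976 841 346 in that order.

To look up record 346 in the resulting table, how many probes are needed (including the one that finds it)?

4

40 hashes to 1; slot 1 is free → place at 1.
761 hashes to 7; slot 7 is free → place at 7.
332 hashes to 7; 7 taken → place at 8.
77 hashes to 12; slot 12 is free → place at 12.
839 hashes to 7; 7,8 taken → place at 9.
976 hashes to 1; 1 taken → place at 2.
841 hashes to 9; 9 taken → place at 10.
346 hashes to 8; 8,9,10 taken → place at 11.
Table: [., 40, 976, ., ., ., ., 761, 332, 839, 841, 346, 77]
Lookup 346: h=8, probe 8,9,10,11 → found at 11.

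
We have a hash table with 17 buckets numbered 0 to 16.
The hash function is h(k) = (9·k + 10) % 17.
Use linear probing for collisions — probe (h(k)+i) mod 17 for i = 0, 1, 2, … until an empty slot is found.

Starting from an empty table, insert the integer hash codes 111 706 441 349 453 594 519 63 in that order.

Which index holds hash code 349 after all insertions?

111: h=6 → slot 6
706: h=6, probe 6,7 → slot 7
441: h=1 → slot 1
349: h=6, probe 6,7,8 → slot 8
453: h=7, probe 7,8,9 → slot 9
594: h=1, probe 1,2 → slot 2
519: h=6, probe 6,7,8,9,10 → slot 10
63: h=16 → slot 16
Table: [_, 441, 594, _, _, _, 111, 706, 349, 453, 519, _, _, _, _, _, 63]

8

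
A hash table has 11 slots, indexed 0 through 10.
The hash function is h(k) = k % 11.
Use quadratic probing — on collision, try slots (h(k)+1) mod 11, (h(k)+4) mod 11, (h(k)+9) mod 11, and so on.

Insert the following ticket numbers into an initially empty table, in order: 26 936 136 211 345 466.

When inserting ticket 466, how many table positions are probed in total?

5

26 hashes to 4; slot 4 is free => place at 4.
936 hashes to 1; slot 1 is free => place at 1.
136 hashes to 4; 4 taken => place at 5.
211 hashes to 2; slot 2 is free => place at 2.
345 hashes to 4; 4,5 taken => place at 8.
466 hashes to 4; 4,5,8,2 taken => place at 9.
Table: [—, 936, 211, —, 26, 136, —, —, 345, 466, —]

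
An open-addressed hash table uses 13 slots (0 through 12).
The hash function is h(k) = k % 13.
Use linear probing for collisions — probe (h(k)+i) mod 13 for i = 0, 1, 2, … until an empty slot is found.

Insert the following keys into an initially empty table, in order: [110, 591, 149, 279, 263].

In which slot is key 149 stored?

110 hashes to 6; slot 6 is free → place at 6.
591 hashes to 6; 6 taken → place at 7.
149 hashes to 6; 6,7 taken → place at 8.
279 hashes to 6; 6,7,8 taken → place at 9.
263 hashes to 3; slot 3 is free → place at 3.
Table: [∅, ∅, ∅, 263, ∅, ∅, 110, 591, 149, 279, ∅, ∅, ∅]

8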